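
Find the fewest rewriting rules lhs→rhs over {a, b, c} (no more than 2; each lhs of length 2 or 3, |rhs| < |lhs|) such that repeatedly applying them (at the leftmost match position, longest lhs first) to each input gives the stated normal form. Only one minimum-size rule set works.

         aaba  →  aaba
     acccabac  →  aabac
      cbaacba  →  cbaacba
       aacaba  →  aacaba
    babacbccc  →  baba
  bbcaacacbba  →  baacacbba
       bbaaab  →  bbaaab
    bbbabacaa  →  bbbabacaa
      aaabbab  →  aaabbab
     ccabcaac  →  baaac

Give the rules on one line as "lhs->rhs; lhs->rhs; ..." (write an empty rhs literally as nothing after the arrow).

  | aaba
  | acccabac => abcabac => aabac
  | cbaacba
  | aacaba

bc->; cc->b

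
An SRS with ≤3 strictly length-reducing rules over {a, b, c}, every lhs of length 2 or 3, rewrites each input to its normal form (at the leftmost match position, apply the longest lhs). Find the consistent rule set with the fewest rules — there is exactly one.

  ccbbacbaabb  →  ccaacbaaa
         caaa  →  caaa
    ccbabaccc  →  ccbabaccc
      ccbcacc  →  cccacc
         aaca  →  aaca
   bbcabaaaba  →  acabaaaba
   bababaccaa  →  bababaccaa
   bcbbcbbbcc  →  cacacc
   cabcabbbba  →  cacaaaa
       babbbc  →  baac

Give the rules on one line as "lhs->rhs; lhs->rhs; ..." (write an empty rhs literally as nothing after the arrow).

  | ccbbacbaabb => ccaacbaabb => ccaacbaaa
  | caaa
  | ccbabaccc
  | ccbcacc => cccacc

bb->a; bc->c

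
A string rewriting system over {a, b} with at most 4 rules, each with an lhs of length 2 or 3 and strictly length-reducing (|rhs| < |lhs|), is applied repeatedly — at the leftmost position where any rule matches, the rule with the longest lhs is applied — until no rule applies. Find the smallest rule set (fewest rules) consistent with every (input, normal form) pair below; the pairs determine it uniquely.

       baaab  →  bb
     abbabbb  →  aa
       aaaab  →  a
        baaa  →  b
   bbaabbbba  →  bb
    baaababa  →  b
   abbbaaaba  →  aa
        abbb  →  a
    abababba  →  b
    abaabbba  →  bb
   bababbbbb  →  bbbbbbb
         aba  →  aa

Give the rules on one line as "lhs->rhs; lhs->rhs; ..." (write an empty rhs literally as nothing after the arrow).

aaa->; ab->a; baa->bb; bba->b

  | baaab => bbab => bb
  | abbabbb => ababbb => aabbb => aabb => aab => aa
  | aaaab => ab => a
  | baaa => bba => b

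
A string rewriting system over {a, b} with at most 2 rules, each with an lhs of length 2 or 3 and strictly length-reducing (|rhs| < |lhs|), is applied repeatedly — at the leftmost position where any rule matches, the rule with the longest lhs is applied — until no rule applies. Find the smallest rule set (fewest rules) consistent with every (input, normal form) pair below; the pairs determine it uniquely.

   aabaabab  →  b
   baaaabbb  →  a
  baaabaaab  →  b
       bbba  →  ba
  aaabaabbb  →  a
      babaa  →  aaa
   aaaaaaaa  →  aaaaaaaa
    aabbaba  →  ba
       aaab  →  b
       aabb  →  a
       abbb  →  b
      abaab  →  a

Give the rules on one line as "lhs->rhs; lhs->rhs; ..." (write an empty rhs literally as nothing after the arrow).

  | aabaabab => abaabab => baabab => babab => bbab => aab => ab => b
  | baaaabbb => baaabbb => baabbb => babbb => bbbb => abb => bb => a
  | baaabaaab => baabaaab => babaaab => bbaaab => aaaab => aaab => aab => ab => b
  | bbba => aba => ba

ab->b; bb->a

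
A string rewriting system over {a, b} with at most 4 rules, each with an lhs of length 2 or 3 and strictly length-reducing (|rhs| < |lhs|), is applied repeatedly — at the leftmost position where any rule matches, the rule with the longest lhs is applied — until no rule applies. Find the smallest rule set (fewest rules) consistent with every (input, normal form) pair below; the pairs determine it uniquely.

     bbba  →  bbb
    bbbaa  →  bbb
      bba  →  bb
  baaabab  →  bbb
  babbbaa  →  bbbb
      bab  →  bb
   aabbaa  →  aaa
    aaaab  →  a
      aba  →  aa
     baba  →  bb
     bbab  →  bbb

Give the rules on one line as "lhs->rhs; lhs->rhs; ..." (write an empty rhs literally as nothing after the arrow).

aab->ab; ab->a; ba->b

  | bbba => bbb
  | bbbaa => bbba => bbb
  | bba => bb
  | baaabab => baabab => babab => bbab => bbb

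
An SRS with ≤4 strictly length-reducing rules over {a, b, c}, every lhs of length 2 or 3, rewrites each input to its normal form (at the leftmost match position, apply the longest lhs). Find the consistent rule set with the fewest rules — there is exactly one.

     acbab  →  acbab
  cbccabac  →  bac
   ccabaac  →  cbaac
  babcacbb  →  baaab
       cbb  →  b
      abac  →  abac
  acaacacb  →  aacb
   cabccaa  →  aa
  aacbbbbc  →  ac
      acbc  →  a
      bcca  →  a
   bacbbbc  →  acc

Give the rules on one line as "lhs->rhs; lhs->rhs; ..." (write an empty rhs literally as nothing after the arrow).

abb->cc; bc->a; ca->; cbb->b

  | acbab
  | cbccabac => cacabac => cabac => bac
  | ccabaac => cbaac
  | babcacbb => baaacbb => baaab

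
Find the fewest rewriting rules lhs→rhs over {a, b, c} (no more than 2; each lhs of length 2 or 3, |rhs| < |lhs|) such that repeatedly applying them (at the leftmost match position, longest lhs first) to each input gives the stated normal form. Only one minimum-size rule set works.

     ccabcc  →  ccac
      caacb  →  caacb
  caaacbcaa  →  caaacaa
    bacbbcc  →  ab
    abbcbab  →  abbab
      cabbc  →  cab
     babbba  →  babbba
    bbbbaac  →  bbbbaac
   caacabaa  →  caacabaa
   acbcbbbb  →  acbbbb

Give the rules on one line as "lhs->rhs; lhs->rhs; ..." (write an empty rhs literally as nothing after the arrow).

  | ccabcc => ccac
  | caacb
  | caaacbcaa => caaacaa
  | bacbbcc => abbbcc => abbc => ab

bac->ab; bc->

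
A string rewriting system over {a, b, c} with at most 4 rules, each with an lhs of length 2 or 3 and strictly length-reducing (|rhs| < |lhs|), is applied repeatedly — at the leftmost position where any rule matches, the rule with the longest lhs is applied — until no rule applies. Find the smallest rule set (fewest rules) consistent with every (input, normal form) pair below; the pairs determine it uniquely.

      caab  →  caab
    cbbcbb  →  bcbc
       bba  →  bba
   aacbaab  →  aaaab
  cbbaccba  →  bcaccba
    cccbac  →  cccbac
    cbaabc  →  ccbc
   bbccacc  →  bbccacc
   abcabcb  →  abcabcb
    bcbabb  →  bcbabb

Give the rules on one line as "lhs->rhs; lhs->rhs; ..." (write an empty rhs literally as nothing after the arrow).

acb->a; baa->c; cbb->bc

  | caab
  | cbbcbb => bccbb => bcbc
  | bba
  | aacbaab => aaaab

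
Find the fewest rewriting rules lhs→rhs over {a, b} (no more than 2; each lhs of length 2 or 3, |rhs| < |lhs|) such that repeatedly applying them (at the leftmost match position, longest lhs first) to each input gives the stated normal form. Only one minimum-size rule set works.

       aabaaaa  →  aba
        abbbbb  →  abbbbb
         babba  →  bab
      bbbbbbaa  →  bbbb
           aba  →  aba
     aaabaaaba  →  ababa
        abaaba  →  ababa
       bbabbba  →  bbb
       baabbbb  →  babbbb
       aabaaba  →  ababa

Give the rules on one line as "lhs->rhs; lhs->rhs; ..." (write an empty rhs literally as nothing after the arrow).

aa->a; bba->b

  | aabaaaa => abaaaa => abaaa => abaa => aba
  | abbbbb
  | babba => bab
  | bbbbbbaa => bbbbba => bbbb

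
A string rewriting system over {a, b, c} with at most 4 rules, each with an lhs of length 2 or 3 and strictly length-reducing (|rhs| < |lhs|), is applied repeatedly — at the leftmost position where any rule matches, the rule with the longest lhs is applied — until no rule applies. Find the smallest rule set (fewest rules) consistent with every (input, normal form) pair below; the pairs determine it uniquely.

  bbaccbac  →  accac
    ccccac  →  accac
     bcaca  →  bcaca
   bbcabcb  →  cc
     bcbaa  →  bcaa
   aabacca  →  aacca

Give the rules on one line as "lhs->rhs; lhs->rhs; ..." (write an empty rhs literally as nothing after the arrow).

  | bbaccbac => accbac => accac
  | ccccac => accac
  | bcaca
  | bbcabcb => cabcb => ccb => cc

ab->; bb->; cb->c; ccc->ac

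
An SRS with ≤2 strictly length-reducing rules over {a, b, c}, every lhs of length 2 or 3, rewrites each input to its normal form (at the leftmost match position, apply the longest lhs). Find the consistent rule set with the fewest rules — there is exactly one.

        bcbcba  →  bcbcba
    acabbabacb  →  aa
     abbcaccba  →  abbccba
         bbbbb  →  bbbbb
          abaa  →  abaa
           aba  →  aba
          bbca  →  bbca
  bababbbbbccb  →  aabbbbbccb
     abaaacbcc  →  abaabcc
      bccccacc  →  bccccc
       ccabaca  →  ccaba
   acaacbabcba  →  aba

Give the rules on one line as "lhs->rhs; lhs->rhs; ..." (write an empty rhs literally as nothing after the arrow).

  | bcbcba
  | acabbabacb => abbabacb => abaacb => abab => aa
  | abbcaccba => abbccba
  | bbbbb

ac->; bab->a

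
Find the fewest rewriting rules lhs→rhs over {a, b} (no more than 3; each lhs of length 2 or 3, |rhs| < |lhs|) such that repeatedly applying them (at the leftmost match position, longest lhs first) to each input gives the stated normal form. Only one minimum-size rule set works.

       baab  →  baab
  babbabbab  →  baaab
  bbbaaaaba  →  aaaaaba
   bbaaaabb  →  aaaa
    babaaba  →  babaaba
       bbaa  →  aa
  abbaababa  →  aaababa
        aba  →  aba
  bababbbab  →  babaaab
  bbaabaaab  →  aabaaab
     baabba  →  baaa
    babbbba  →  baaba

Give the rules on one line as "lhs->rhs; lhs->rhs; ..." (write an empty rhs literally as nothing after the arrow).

bb->; bbb->a

  | baab
  | babbabbab => baabbab => baaab
  | bbbaaaaba => aaaaaba
  | bbaaaabb => aaaabb => aaaa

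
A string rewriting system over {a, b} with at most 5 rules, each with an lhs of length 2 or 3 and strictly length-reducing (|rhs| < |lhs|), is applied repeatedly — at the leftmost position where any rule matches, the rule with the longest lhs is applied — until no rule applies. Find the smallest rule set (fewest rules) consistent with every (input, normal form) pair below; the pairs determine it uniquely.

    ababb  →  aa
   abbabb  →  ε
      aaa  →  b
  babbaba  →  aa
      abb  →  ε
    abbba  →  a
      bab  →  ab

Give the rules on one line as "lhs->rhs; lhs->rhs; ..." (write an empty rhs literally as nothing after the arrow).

  | ababb => aabb => aab => aa
  | abbabb => abb => ε
  | aaa => b
  | babbaba => abbaba => aba => aa

aaa->b; aab->aa; abb->; ba->a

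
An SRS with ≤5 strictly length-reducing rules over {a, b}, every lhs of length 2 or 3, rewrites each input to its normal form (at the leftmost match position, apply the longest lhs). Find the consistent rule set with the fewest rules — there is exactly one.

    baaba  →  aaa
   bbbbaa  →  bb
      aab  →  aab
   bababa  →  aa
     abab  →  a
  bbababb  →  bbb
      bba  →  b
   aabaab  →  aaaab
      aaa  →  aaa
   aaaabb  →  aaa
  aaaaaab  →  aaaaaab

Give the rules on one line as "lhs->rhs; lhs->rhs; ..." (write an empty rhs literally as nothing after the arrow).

abb->; ba->a; bab->; bba->b

  | baaba => aaba => aaa
  | bbbbaa => bbba => bb
  | aab
  | bababa => aba => aa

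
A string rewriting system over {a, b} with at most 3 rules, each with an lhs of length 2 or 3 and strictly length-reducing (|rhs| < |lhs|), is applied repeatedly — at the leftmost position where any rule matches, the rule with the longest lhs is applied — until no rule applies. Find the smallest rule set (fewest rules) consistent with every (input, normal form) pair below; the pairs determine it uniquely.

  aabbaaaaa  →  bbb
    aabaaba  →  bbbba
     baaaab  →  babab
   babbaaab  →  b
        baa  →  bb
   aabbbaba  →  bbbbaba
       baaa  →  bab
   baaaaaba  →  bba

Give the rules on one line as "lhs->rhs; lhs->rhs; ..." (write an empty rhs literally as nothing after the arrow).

  | aabbaaaaa => bbbaaaaa => bbbabaa => bbbabb => bbb
  | aabaaba => bbaaba => bbbba
  | baaaab => babab
  | babbaaab => baaab => babb => b

aa->b; aaa->ab; abb->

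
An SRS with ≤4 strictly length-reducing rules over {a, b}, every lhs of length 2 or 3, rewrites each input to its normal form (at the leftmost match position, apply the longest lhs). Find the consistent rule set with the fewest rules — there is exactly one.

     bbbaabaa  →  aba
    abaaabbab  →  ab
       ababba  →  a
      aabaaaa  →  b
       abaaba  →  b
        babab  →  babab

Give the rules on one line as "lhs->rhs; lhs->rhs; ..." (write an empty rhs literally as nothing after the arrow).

  | bbbaabaa => baabaa => bbaa => aba
  | abaaabbab => ababbab => abaabb => abbb => ab
  | ababba => abaab => abb => a
  | aabaaaa => baaaa => baa => b

aa->; bb->; bba->ab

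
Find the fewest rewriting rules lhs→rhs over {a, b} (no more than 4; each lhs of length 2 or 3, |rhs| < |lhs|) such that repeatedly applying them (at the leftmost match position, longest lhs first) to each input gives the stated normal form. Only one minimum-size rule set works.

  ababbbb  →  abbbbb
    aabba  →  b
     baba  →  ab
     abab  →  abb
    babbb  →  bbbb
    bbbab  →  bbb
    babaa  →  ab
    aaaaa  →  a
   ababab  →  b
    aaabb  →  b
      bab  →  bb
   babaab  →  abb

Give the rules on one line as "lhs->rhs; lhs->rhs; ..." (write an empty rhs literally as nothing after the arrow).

  | ababbbb => abbbbb
  | aabba => ba => b
  | baba => bba => ab
  | abab => abb

aa->a; aab->; ba->b; bba->ab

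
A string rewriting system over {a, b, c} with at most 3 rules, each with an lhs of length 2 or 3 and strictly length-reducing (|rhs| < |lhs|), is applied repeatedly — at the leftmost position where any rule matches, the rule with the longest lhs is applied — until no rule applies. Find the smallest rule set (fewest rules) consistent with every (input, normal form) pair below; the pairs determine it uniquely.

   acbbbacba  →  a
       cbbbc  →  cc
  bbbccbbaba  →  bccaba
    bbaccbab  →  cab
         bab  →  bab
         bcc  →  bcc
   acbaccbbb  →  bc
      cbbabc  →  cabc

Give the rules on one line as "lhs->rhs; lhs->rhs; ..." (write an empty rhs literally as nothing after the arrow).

  | acbbbacba => bbbacba => bacba => bba => a
  | cbbbc => cbbc => cbc => cc
  | bbbccbbaba => bccbbaba => bccbaba => bccaba
  | bbaccbab => accbab => cbab => cab

ac->; bb->; cb->c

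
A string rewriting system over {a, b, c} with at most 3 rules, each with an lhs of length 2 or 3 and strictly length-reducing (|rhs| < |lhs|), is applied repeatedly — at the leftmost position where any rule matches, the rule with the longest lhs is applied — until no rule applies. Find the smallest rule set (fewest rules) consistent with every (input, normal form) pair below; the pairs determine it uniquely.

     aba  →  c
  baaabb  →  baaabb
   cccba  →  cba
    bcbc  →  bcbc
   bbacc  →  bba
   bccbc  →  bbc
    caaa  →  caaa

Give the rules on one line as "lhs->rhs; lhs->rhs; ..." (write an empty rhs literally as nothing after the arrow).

aba->c; cc->

  | aba => c
  | baaabb
  | cccba => cba
  | bcbc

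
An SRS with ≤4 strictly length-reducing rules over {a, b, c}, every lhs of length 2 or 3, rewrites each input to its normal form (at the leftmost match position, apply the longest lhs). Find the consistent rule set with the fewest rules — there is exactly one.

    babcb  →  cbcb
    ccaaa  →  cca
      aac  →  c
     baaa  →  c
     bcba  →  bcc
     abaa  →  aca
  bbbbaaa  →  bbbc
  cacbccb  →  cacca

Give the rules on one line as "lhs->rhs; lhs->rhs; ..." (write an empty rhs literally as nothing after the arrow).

  | babcb => cbcb
  | ccaaa => cca
  | aac => c
  | baaa => caa => c

aa->; ba->c; ccb->aa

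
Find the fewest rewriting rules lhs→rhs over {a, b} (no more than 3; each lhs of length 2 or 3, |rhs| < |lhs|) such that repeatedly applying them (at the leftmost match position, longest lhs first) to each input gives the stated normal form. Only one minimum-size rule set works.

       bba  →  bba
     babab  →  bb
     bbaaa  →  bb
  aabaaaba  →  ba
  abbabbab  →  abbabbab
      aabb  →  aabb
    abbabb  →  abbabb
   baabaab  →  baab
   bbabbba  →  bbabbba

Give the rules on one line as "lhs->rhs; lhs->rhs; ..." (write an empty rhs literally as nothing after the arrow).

aaa->; aba->

  | bba
  | babab => bb
  | bbaaa => bb
  | aabaaaba => aaaba => ba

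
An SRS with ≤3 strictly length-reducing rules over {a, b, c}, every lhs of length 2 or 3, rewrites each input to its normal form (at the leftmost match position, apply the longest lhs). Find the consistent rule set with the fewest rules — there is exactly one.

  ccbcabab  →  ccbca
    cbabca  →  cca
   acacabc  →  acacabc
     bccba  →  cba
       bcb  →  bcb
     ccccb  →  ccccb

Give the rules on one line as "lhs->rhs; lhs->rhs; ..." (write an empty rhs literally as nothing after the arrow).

bab->; bcc->c

  | ccbcabab => ccbca
  | cbabca => cca
  | acacabc
  | bccba => cba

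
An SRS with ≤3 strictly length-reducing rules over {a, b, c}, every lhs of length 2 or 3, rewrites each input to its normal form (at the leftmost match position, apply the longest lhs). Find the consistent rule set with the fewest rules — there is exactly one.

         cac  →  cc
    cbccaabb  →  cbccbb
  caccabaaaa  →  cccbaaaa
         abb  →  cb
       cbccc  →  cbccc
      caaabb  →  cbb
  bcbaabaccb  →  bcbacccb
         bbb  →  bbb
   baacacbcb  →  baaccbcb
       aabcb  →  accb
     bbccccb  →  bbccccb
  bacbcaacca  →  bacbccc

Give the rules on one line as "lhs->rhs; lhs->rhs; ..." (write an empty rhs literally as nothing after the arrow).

ab->c; ca->c

  | cac => cc
  | cbccaabb => cbccabb => cbccbb
  | caccabaaaa => cccabaaaa => cccbaaaa
  | abb => cb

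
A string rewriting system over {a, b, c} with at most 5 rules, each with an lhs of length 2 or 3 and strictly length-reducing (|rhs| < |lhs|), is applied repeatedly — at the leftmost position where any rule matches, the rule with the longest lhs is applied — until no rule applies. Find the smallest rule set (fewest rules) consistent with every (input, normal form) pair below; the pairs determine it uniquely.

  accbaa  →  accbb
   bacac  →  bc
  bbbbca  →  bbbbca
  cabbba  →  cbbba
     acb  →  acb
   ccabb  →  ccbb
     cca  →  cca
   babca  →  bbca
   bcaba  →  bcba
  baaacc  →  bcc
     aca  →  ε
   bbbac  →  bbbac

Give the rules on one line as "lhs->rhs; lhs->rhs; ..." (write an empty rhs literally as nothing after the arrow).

aa->b; aaa->; ab->b; aca->

  | accbaa => accbb
  | bacac => bc
  | bbbbca
  | cabbba => cbbba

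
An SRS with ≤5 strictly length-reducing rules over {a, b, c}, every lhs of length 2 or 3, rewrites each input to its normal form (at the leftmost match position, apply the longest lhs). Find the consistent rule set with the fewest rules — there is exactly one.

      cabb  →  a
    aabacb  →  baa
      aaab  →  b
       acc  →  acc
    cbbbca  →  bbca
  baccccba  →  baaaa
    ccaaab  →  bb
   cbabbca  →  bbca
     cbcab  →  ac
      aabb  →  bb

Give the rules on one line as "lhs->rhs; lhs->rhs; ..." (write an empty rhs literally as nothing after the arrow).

  | cabb => cb => a
  | aabacb => abacb => bacb => baa
  | aaab => aab => ab => b
  | acc

ab->b; cab->c; cb->a; cca->ba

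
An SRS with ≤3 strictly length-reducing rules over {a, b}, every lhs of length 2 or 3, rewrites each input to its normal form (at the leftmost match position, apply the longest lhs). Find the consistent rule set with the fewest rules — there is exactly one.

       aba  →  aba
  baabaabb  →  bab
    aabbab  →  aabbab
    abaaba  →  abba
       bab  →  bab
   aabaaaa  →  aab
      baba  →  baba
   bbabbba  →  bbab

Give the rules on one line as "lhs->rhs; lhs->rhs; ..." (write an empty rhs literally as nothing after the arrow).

  | aba
  | baabaabb => bbaabb => bbbb => bab
  | aabbab
  | abaaba => abba

baa->b; bbb->ba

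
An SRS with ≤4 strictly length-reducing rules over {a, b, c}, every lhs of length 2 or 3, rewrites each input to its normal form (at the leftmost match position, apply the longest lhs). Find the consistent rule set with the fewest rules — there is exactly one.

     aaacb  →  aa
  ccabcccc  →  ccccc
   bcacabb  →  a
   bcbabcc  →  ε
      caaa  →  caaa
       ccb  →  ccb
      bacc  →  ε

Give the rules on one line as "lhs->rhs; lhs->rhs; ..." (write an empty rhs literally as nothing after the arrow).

  | aaacb => aab => aa
  | ccabcccc => ccacccc => ccccc
  | bcacabb => acabb => abb => ab => a
  | bcbabcc => babcc => bacc => bc => ε

ab->a; ac->; bc->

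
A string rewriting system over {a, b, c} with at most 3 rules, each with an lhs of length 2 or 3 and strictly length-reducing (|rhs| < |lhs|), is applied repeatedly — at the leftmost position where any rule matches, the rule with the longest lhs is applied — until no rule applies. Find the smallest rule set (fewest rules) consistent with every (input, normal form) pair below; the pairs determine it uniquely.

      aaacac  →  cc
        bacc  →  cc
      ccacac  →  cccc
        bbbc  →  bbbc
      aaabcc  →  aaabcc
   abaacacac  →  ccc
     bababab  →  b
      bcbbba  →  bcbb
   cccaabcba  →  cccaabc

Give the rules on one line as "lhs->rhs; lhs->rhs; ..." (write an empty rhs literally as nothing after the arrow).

ac->c; ba->

  | aaacac => aacac => acac => cac => cc
  | bacc => cc
  | ccacac => cccac => cccc
  | bbbc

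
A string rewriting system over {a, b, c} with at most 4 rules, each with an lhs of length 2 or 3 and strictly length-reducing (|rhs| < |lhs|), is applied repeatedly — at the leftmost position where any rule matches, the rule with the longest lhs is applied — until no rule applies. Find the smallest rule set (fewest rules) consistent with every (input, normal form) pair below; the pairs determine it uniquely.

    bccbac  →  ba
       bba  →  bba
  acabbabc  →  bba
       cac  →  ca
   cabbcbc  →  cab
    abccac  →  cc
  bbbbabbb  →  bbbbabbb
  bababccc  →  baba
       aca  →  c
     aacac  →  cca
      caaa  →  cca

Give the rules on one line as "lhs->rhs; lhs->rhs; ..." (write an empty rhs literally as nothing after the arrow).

aa->c; ac->a; bc->; cb->b

  | bccbac => cbac => bac => ba
  | bba
  | acabbabc => aabbabc => cbbabc => bbabc => bba
  | cac => ca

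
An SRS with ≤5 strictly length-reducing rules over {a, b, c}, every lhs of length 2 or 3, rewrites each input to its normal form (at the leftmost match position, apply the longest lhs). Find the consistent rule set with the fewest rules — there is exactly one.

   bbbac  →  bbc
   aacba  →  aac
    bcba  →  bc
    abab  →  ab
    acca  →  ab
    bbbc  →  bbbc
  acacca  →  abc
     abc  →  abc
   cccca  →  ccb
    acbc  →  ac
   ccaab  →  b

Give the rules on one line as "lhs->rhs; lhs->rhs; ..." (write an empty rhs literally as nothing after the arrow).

  | bbbac => bbc
  | aacba => aac
  | bcba => bc
  | abab => ab

ba->; cab->bc; cbc->c; cca->b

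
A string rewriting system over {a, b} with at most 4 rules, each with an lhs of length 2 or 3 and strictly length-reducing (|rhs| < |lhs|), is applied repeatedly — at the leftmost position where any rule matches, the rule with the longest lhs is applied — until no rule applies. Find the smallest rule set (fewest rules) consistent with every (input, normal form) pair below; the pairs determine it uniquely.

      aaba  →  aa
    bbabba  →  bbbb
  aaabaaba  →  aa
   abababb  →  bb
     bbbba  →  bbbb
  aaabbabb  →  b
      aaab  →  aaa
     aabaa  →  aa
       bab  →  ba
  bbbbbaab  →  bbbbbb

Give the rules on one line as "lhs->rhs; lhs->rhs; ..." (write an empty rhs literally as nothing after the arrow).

ab->a; aba->ab; abb->b; bba->bb

  | aaba => aab => aa
  | bbabba => bbbba => bbbb
  | aaabaaba => aaababa => aaabba => aaba => aab => aa
  | abababb => abbabb => babb => bb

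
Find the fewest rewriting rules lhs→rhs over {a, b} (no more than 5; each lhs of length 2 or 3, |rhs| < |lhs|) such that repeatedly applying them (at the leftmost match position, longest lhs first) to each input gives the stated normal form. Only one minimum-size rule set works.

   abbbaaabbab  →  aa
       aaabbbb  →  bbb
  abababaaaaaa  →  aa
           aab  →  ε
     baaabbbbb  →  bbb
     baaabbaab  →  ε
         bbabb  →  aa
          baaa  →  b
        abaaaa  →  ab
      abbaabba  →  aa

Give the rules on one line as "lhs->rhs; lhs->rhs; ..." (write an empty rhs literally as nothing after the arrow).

  | abbbaaabbab => abbbaabbab => abbbabbab => abbaabab => abbabab => abaaab => abaab => abab => aaa => aa
  | aaabbbb => aabbbb => bbb
  | abababaaaaaa => aaaabaaaaaa => aaabaaaaaa => aabaaaaaa => aaaaaa => aaaaa => aaaa => aaa => aa
  | aab => ε

aaa->aa; aab->; ba->b; bab->aa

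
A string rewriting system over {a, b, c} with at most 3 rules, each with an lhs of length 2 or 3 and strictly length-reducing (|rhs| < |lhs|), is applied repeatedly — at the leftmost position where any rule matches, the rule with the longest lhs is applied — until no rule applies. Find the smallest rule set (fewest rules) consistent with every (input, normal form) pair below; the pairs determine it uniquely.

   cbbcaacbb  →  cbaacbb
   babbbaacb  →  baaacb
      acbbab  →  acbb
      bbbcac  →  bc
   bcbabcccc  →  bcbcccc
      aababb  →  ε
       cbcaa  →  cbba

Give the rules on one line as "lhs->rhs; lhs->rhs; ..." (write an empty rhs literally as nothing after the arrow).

ab->; bbb->ba; ca->b

  | cbbcaacbb => cbbbacbb => cbaacbb
  | babbbaacb => bbbaacb => baaacb
  | acbbab => acbb
  | bbbcac => bacac => babc => bc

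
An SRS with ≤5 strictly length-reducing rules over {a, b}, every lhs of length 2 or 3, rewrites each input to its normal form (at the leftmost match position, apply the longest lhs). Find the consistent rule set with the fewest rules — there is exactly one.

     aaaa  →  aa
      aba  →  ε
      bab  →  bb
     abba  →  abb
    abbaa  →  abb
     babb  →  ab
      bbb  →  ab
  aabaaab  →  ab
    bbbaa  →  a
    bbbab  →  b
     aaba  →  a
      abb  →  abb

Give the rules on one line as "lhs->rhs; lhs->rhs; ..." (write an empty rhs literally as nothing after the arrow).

aaa->a; aba->; ba->b; bbb->ab

  | aaaa => aa
  | aba => ε
  | bab => bb
  | abba => abb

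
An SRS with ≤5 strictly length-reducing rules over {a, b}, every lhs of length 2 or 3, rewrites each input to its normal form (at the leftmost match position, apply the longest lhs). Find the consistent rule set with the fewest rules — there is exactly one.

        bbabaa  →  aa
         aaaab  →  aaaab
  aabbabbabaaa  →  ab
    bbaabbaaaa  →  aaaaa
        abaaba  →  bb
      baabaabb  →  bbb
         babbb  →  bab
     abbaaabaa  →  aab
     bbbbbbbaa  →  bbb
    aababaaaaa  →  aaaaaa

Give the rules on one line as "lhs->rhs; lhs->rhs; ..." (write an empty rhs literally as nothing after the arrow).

  | bbabaa => baa => aa
  | aaaab
  | aabbabbabaaa => aaabbabaaa => aaaabaaa => aaabaa => aaba => ab
  | bbaabbaaaa => abbaaaa => aaaaa

aba->b; abb->a; baa->aa; bba->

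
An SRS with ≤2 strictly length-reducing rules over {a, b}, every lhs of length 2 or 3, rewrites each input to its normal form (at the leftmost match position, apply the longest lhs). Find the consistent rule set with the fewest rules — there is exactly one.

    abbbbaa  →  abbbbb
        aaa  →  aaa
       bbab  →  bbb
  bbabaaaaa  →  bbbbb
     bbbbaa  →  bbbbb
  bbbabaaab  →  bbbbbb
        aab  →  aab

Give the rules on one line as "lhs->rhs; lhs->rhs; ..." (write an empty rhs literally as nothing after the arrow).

ba->b; baa->bb

  | abbbbaa => abbbbb
  | aaa
  | bbab => bbb
  | bbabaaaaa => bbbaaaaa => bbbbaaa => bbbbba => bbbbb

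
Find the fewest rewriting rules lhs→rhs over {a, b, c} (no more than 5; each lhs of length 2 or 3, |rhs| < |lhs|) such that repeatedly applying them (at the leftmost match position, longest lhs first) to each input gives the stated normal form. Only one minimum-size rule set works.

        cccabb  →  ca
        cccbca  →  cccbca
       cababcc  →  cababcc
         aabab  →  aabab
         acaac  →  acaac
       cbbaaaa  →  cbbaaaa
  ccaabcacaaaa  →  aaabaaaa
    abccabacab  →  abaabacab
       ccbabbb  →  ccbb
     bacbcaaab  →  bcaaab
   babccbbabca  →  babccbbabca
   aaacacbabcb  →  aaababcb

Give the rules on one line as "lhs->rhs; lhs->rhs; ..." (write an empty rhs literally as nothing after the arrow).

  | cccabb => caabb => ca
  | cccbca
  | cababcc
  | aabab

abb->; acb->; cac->; cca->aa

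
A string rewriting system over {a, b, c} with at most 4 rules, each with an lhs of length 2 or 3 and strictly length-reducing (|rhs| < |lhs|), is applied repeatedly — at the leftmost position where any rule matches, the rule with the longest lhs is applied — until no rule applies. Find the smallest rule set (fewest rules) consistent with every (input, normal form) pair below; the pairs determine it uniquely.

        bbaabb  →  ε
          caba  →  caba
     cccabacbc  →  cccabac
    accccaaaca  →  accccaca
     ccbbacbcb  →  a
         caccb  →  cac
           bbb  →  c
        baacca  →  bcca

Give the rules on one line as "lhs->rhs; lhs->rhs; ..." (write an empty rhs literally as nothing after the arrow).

  | bbaabb => bbbb => cb => ε
  | caba
  | cccabacbc => cccabac
  | accccaaaca => accccaca

aa->; bbb->c; cb->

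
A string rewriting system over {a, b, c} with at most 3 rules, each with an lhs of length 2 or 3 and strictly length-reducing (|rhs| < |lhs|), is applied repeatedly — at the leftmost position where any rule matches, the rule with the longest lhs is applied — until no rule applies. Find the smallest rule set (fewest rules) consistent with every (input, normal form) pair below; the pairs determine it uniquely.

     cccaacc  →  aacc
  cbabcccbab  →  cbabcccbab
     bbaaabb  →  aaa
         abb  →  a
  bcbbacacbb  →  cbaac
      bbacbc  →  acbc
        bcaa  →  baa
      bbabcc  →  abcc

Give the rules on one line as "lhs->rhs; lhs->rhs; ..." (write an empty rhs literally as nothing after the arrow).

bb->; bcb->c; ca->a

  | cccaacc => ccaacc => caacc => aacc
  | cbabcccbab
  | bbaaabb => aaabb => aaa
  | abb => a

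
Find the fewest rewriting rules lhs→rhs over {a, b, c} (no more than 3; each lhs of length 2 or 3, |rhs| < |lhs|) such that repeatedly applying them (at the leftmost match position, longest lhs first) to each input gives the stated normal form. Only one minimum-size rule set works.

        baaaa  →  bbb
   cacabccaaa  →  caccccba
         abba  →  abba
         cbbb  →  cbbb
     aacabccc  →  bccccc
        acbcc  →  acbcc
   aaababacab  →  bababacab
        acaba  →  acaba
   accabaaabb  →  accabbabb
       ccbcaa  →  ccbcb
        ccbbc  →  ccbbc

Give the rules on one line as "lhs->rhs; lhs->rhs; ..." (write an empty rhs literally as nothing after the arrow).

aa->b; abc->cc

  | baaaa => bbaa => bbb
  | cacabccaaa => caccccaaa => caccccba
  | abba
  | cbbb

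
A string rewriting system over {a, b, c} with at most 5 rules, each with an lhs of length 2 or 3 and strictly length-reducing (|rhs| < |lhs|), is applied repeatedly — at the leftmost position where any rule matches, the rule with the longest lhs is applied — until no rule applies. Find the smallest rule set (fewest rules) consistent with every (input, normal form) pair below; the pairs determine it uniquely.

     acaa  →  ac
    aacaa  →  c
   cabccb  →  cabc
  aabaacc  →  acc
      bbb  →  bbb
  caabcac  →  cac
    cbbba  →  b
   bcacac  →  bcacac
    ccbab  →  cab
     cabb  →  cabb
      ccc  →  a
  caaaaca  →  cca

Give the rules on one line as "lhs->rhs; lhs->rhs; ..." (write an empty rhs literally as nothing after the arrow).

  | acaa => ac
  | aacaa => caa => c
  | cabccb => cabc
  | aabaacc => baacc => acc

aa->; ba->; cb->; ccc->a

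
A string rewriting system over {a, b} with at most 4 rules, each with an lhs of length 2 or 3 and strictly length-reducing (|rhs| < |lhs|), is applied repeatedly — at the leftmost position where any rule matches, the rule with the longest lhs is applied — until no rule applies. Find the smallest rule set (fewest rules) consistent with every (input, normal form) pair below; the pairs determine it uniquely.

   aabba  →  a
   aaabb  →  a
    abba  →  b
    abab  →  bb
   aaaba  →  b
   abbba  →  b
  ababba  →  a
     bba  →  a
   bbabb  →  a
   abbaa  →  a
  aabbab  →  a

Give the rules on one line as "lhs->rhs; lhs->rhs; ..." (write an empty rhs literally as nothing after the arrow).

  | aabba => bbba => bba => ba => a
  | aaabb => babb => abb => ab => a
  | abba => aba => aa => b
  | abab => aab => bb

aa->b; ab->a; ba->a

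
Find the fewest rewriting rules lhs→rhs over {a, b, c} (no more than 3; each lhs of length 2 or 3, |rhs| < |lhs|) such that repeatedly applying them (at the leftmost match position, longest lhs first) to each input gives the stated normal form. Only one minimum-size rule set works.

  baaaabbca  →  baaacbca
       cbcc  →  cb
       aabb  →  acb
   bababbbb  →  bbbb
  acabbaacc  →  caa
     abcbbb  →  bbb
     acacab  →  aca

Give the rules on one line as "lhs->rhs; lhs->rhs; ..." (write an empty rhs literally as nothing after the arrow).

ab->c; cc->

  | baaaabbca => baaacbca
  | cbcc => cb
  | aabb => acb
  | bababbbb => bcabbbb => bccbbb => bbbb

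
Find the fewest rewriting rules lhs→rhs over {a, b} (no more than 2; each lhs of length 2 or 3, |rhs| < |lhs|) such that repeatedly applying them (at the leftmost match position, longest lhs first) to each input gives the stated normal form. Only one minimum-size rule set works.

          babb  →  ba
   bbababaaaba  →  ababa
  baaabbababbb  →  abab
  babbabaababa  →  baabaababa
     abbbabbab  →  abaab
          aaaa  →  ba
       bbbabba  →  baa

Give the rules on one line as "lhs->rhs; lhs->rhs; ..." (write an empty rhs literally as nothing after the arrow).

aaa->b; bb->

  | babb => ba
  | bbababaaaba => ababaaaba => ababbba => ababa
  | baaabbababbb => bbbbababbb => bbababbb => ababbb => abab
  | babbabaababa => baabaababa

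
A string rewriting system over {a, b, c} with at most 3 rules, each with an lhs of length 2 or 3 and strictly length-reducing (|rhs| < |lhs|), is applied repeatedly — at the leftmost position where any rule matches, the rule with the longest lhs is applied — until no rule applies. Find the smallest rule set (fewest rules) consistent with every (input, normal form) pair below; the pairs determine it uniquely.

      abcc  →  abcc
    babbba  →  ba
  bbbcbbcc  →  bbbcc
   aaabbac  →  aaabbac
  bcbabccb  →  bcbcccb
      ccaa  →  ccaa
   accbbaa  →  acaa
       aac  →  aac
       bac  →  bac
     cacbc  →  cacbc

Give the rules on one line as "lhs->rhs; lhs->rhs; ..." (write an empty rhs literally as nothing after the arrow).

bab->bc; cbb->

  | abcc
  | babbba => bcbba => ba
  | bbbcbbcc => bbbcc
  | aaabbac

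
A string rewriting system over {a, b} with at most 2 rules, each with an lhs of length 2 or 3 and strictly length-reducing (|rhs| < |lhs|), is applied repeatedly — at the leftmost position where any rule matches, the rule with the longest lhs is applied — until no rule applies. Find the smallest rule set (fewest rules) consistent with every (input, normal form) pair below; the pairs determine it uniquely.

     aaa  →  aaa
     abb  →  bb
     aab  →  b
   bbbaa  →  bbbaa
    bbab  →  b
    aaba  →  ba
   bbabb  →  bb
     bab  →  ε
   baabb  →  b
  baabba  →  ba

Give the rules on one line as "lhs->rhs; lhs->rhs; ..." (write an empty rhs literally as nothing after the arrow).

ab->b; bab->

  | aaa
  | abb => bb
  | aab => ab => b
  | bbbaa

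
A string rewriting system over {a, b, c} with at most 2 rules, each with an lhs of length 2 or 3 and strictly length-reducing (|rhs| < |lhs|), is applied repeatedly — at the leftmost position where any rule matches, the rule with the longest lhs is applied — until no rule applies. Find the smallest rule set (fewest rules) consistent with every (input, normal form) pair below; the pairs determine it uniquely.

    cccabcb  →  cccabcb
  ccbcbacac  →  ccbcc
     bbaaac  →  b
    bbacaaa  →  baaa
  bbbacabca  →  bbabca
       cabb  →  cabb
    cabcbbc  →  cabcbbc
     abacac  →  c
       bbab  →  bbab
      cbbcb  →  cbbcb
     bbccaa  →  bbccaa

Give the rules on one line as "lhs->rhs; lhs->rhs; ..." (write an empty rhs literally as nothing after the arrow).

ac->c; bac->

  | cccabcb
  | ccbcbacac => ccbcac => ccbcc
  | bbaaac => bbaac => bbac => b
  | bbacaaa => baaa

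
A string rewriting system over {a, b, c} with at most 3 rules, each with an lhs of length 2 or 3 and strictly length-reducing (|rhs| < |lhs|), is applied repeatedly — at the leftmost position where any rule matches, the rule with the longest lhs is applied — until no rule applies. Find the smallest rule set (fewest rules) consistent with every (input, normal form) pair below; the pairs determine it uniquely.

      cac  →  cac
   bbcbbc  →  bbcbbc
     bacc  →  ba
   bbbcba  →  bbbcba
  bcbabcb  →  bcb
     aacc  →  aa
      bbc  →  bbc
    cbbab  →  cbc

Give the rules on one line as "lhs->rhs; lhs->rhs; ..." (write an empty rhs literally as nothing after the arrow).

bab->c; cc->

  | cac
  | bbcbbc
  | bacc => ba
  | bbbcba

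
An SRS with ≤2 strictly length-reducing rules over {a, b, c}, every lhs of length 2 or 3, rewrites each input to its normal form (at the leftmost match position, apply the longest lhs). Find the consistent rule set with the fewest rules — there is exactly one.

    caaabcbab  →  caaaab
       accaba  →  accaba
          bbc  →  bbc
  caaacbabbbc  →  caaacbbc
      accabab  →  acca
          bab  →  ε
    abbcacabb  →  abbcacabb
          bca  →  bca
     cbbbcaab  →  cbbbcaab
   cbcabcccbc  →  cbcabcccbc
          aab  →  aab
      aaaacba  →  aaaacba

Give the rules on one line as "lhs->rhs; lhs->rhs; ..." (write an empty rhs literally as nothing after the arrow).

  | caaabcbab => caaaab
  | accaba
  | bbc
  | caaacbabbbc => caaacbbc

bab->; bcb->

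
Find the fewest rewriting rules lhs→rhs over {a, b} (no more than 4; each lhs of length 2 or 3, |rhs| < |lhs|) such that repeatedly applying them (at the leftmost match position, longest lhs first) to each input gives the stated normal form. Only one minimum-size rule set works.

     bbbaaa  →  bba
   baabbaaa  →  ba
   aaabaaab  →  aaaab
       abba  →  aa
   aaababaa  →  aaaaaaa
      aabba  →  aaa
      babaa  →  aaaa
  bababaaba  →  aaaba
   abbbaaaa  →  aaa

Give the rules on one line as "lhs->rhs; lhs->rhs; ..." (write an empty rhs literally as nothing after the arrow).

  | bbbaaa => bba
  | baabbaaa => bbaaa => ba
  | aaabaaab => aaaab
  | abba => aa

abb->a; baa->; bab->aa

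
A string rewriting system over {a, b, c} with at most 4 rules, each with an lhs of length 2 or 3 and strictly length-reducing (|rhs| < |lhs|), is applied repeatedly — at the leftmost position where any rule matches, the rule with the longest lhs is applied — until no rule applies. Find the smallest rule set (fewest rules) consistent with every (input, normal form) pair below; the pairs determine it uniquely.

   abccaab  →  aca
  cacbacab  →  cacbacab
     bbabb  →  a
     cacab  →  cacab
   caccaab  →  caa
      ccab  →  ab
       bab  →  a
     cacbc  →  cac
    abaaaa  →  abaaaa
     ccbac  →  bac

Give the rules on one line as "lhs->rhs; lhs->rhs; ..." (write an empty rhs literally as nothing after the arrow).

  | abccaab => acaab => aca
  | cacbacab
  | bbabb => bab => a
  | cacab

aab->a; bab->a; bc->; cc->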